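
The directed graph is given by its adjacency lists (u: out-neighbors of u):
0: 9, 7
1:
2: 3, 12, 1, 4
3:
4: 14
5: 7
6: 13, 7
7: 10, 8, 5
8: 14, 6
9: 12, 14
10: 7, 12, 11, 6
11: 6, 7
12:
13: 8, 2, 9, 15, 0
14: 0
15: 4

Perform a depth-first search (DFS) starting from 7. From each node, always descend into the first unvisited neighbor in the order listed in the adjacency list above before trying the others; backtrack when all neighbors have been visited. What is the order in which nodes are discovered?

7 → 10 → 12 → 11 → 6 → 13 → 8 → 14 → 0 → 9 → 2 → 3 → 1 → 4 → 15 → 5

Visit 7
7 → 10
10 → 12
10 → 11
11 → 6
6 → 13
13 → 8
8 → 14
14 → 0
0 → 9
13 → 2
2 → 3
2 → 1
2 → 4
13 → 15
7 → 5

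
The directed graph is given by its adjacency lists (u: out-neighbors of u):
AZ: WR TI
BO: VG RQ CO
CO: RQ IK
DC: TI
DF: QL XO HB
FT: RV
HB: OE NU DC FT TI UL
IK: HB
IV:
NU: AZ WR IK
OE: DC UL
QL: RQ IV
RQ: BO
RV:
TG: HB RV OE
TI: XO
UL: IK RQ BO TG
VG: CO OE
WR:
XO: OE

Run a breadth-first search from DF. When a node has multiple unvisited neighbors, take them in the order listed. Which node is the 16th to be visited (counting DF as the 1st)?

Visit DF; enqueue QL, XO, HB → queue [QL, XO, HB]
Visit QL; enqueue RQ, IV → queue [XO, HB, RQ, IV]
Visit XO; enqueue OE → queue [HB, RQ, IV, OE]
Visit HB; enqueue NU, DC, FT, TI, UL → queue [RQ, IV, OE, NU, DC, FT, TI, UL]
Visit RQ; enqueue BO → queue [IV, OE, NU, DC, FT, TI, UL, BO]
Visit IV → queue [OE, NU, DC, FT, TI, UL, BO]
Visit OE → queue [NU, DC, FT, TI, UL, BO]
Visit NU; enqueue AZ, WR, IK → queue [DC, FT, TI, UL, BO, AZ, WR, IK]
Visit DC → queue [FT, TI, UL, BO, AZ, WR, IK]
Visit FT; enqueue RV → queue [TI, UL, BO, AZ, WR, IK, RV]
Visit TI → queue [UL, BO, AZ, WR, IK, RV]
Visit UL; enqueue TG → queue [BO, AZ, WR, IK, RV, TG]
Visit BO; enqueue VG, CO → queue [AZ, WR, IK, RV, TG, VG, CO]
Visit AZ → queue [WR, IK, RV, TG, VG, CO]
Visit WR → queue [IK, RV, TG, VG, CO]
Visit IK → queue [RV, TG, VG, CO]
Visit RV → queue [TG, VG, CO]
Visit TG → queue [VG, CO]
Visit VG → queue [CO]
Visit CO → queue []

Visit order: DF, QL, XO, HB, RQ, IV, OE, NU, DC, FT, TI, UL, BO, AZ, WR, IK, RV, TG, VG, CO

IK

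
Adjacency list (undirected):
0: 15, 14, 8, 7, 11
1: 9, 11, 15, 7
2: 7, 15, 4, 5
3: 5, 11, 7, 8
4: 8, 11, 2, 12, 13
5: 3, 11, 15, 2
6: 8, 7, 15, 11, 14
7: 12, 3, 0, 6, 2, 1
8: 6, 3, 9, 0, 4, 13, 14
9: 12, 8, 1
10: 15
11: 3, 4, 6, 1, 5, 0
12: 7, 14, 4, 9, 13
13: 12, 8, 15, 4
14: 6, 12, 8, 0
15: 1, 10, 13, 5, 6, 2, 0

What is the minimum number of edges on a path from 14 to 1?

Level 0: 14
Level 1: 0, 6, 8, 12
Level 2: 3, 4, 7, 9, 11, 13, 15
Level 3: 1, 2, 5, 10
1 first appears at level 3.

3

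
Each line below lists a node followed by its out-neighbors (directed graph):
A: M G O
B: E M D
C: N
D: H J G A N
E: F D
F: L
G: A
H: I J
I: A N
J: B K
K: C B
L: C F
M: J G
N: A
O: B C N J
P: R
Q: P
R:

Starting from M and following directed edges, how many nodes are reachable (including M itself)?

15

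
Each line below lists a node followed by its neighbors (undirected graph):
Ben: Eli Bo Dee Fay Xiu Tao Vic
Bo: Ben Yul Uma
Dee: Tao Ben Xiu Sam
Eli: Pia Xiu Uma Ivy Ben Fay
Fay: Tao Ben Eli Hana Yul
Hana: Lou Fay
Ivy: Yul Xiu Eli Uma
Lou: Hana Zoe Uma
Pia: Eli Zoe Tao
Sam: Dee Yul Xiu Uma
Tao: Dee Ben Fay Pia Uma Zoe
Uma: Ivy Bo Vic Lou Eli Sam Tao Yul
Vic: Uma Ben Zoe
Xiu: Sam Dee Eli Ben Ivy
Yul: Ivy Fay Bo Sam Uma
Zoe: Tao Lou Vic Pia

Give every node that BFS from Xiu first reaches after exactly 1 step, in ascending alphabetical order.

Ben, Dee, Eli, Ivy, Sam

Level 0: Xiu
Level 1: Ben, Dee, Eli, Ivy, Sam
Level 2: Bo, Fay, Pia, Tao, Uma, Vic, Yul
Level 3: Hana, Lou, Zoe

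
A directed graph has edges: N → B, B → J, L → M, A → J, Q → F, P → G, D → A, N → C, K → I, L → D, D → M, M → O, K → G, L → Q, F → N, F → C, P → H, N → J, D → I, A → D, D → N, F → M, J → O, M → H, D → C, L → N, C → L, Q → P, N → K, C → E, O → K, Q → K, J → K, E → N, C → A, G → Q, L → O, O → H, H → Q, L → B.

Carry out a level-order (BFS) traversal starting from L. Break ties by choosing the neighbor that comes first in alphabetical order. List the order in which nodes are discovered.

Visit L; enqueue B, D, M, N, O, Q → queue [B, D, M, N, O, Q]
Visit B; enqueue J → queue [D, M, N, O, Q, J]
Visit D; enqueue A, C, I → queue [M, N, O, Q, J, A, C, I]
Visit M; enqueue H → queue [N, O, Q, J, A, C, I, H]
Visit N; enqueue K → queue [O, Q, J, A, C, I, H, K]
Visit O → queue [Q, J, A, C, I, H, K]
Visit Q; enqueue F, P → queue [J, A, C, I, H, K, F, P]
Visit J → queue [A, C, I, H, K, F, P]
Visit A → queue [C, I, H, K, F, P]
Visit C; enqueue E → queue [I, H, K, F, P, E]
Visit I → queue [H, K, F, P, E]
Visit H → queue [K, F, P, E]
Visit K; enqueue G → queue [F, P, E, G]
Visit F → queue [P, E, G]
Visit P → queue [E, G]
Visit E → queue [G]
Visit G → queue []

L B D M N O Q J A C I H K F P E G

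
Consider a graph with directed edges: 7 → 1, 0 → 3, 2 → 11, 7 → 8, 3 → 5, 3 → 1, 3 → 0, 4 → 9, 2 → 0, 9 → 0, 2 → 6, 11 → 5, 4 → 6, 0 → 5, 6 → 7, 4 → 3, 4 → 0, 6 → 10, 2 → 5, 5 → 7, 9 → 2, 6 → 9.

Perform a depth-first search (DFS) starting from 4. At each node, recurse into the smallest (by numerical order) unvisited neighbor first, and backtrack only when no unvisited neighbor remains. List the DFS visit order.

4 → 0 → 3 → 1 → 5 → 7 → 8 → 6 → 9 → 2 → 11 → 10

Visit 4
4 → 0
0 → 3
3 → 1
3 → 5
5 → 7
7 → 8
4 → 6
6 → 9
9 → 2
2 → 11
6 → 10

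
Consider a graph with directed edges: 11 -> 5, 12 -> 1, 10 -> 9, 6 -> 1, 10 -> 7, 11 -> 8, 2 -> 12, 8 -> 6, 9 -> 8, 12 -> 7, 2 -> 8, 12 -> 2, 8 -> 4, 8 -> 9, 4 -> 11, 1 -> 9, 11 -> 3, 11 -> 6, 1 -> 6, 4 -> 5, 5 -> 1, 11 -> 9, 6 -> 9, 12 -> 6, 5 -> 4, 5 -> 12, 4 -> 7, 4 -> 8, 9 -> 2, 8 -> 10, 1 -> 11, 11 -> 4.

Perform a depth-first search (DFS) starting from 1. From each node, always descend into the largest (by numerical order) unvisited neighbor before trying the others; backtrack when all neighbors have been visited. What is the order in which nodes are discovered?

1 11 9 8 10 7 6 4 5 12 2 3

Visit 1
1 → 11
11 → 9
9 → 8
8 → 10
10 → 7
8 → 6
8 → 4
4 → 5
5 → 12
12 → 2
11 → 3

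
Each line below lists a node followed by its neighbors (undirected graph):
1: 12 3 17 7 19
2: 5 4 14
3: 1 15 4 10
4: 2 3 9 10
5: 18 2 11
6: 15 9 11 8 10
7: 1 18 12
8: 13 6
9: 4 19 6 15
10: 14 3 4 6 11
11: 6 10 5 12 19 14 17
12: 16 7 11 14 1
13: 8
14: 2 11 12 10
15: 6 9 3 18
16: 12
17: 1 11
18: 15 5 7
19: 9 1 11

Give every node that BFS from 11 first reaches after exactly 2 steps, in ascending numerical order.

Level 0: 11
Level 1: 5, 6, 10, 12, 14, 17, 19
Level 2: 1, 2, 3, 4, 7, 8, 9, 15, 16, 18
Level 3: 13

1, 2, 3, 4, 7, 8, 9, 15, 16, 18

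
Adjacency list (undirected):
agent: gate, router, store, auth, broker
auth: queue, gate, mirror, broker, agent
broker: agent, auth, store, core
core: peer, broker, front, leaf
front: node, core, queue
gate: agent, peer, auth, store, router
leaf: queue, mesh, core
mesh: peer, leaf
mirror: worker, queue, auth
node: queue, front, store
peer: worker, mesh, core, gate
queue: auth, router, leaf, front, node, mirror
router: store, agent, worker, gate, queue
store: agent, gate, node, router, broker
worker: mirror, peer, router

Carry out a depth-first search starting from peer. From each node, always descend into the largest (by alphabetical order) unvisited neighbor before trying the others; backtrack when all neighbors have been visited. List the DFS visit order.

Visit peer
peer → worker
worker → router
router → store
store → node
node → queue
queue → mirror
mirror → auth
auth → gate
gate → agent
agent → broker
broker → core
core → leaf
leaf → mesh
core → front

peer, worker, router, store, node, queue, mirror, auth, gate, agent, broker, core, leaf, mesh, front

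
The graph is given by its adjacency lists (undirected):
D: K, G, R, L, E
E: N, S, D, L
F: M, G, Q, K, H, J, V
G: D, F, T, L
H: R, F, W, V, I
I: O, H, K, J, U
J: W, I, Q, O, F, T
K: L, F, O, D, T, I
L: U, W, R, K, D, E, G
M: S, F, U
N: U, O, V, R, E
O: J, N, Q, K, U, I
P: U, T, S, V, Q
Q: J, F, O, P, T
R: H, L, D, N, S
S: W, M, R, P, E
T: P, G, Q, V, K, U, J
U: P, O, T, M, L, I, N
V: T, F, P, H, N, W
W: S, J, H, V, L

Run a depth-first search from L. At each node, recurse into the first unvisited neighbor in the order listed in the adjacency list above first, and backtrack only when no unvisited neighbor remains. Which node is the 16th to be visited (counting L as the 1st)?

V

Visit L
L → U
U → P
P → T
T → G
G → D
D → K
K → F
F → M
M → S
S → W
W → J
J → I
I → O
O → N
N → V
V → H
H → R
N → E
O → Q

Visit order: L, U, P, T, G, D, K, F, M, S, W, J, I, O, N, V, H, R, E, Q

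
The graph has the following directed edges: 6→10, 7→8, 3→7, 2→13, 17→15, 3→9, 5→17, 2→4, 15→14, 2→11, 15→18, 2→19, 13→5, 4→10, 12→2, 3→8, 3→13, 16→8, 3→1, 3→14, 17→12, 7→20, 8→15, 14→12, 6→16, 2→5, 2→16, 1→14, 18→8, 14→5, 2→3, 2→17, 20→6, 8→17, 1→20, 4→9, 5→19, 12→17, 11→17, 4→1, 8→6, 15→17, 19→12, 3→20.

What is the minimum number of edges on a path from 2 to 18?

3

Level 0: 2
Level 1: 3, 4, 5, 11, 13, 16, 17, 19
Level 2: 1, 7, 8, 9, 10, 12, 14, 15, 20
Level 3: 6, 18
18 first appears at level 3.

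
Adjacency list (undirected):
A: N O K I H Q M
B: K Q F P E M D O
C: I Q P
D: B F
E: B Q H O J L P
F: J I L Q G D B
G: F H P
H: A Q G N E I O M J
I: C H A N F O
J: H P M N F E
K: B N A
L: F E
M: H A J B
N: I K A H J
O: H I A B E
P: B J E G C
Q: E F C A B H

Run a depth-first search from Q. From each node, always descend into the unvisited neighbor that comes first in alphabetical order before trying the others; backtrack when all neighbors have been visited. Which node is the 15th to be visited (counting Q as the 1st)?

Visit Q
Q → A
A → H
H → E
E → B
B → D
D → F
F → G
G → P
P → C
C → I
I → N
N → J
J → M
N → K
I → O
F → L

Visit order: Q, A, H, E, B, D, F, G, P, C, I, N, J, M, K, O, L

K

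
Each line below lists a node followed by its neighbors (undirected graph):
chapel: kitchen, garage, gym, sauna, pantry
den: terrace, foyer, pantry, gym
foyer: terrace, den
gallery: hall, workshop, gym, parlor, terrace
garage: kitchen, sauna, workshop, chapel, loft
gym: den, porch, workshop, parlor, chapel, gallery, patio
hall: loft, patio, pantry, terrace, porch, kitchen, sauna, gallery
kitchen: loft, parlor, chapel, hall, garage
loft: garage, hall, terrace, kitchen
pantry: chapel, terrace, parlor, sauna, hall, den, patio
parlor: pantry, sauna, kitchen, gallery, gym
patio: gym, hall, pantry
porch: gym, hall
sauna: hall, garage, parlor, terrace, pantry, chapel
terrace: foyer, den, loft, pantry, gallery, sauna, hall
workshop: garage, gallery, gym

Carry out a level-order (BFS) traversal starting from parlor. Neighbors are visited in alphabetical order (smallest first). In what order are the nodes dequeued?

Visit parlor; enqueue gallery, gym, kitchen, pantry, sauna → queue [gallery, gym, kitchen, pantry, sauna]
Visit gallery; enqueue hall, terrace, workshop → queue [gym, kitchen, pantry, sauna, hall, terrace, workshop]
Visit gym; enqueue chapel, den, patio, porch → queue [kitchen, pantry, sauna, hall, terrace, workshop, chapel, den, patio, porch]
Visit kitchen; enqueue garage, loft → queue [pantry, sauna, hall, terrace, workshop, chapel, den, patio, porch, garage, loft]
Visit pantry → queue [sauna, hall, terrace, workshop, chapel, den, patio, porch, garage, loft]
Visit sauna → queue [hall, terrace, workshop, chapel, den, patio, porch, garage, loft]
Visit hall → queue [terrace, workshop, chapel, den, patio, porch, garage, loft]
Visit terrace; enqueue foyer → queue [workshop, chapel, den, patio, porch, garage, loft, foyer]
Visit workshop → queue [chapel, den, patio, porch, garage, loft, foyer]
Visit chapel → queue [den, patio, porch, garage, loft, foyer]
Visit den → queue [patio, porch, garage, loft, foyer]
Visit patio → queue [porch, garage, loft, foyer]
Visit porch → queue [garage, loft, foyer]
Visit garage → queue [loft, foyer]
Visit loft → queue [foyer]
Visit foyer → queue []

parlor, gallery, gym, kitchen, pantry, sauna, hall, terrace, workshop, chapel, den, patio, porch, garage, loft, foyer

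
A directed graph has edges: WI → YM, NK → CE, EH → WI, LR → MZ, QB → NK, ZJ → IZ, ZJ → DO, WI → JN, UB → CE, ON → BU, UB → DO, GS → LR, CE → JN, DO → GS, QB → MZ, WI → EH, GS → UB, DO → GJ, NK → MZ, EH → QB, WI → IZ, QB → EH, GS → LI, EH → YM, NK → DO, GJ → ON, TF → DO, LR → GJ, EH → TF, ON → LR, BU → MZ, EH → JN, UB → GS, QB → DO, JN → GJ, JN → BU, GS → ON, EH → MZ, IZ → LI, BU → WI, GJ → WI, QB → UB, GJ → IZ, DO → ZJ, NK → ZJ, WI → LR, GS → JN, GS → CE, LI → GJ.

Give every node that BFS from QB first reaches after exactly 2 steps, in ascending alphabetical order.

CE, GJ, GS, JN, TF, WI, YM, ZJ

Level 0: QB
Level 1: DO, EH, MZ, NK, UB
Level 2: CE, GJ, GS, JN, TF, WI, YM, ZJ
Level 3: BU, IZ, LI, LR, ON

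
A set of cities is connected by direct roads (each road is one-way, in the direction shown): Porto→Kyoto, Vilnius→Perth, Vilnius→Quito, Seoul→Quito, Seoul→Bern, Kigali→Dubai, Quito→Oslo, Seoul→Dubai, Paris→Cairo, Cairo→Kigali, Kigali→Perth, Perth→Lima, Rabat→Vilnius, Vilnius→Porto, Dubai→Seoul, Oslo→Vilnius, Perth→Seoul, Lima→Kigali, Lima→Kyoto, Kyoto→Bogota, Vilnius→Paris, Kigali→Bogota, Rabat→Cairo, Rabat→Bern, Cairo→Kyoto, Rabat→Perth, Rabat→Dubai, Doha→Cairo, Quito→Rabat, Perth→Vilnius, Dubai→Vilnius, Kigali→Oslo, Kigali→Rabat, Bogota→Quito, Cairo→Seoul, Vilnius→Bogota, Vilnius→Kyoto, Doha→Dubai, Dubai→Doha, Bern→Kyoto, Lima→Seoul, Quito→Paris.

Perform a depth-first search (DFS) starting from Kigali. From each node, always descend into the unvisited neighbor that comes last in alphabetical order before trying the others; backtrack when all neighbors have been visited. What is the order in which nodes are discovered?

Kigali → Rabat → Vilnius → Quito → Paris → Cairo → Seoul → Dubai → Doha → Bern → Kyoto → Bogota → Oslo → Porto → Perth → Lima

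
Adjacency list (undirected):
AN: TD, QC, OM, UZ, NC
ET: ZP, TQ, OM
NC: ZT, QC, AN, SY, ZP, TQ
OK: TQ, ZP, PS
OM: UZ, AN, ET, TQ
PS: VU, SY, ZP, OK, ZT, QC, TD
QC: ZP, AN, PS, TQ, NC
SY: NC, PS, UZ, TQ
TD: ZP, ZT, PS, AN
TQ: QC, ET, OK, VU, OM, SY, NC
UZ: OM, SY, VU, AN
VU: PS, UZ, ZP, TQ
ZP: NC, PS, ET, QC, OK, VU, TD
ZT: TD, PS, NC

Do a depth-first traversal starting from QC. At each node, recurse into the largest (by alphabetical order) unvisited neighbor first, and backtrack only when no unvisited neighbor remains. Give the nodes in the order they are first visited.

Visit QC
QC → ZP
ZP → VU
VU → UZ
UZ → SY
SY → TQ
TQ → OM
OM → ET
OM → AN
AN → TD
TD → ZT
ZT → PS
PS → OK
ZT → NC

QC → ZP → VU → UZ → SY → TQ → OM → ET → AN → TD → ZT → PS → OK → NC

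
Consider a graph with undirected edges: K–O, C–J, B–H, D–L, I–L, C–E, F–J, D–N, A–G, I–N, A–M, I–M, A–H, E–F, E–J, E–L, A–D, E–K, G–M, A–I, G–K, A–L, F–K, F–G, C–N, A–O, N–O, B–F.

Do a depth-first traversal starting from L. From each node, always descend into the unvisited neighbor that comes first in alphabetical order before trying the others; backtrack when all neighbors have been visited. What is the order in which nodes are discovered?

Visit L
L → A
A → D
D → N
N → C
C → E
E → F
F → B
B → H
F → G
G → K
K → O
G → M
M → I
F → J

L, A, D, N, C, E, F, B, H, G, K, O, M, I, J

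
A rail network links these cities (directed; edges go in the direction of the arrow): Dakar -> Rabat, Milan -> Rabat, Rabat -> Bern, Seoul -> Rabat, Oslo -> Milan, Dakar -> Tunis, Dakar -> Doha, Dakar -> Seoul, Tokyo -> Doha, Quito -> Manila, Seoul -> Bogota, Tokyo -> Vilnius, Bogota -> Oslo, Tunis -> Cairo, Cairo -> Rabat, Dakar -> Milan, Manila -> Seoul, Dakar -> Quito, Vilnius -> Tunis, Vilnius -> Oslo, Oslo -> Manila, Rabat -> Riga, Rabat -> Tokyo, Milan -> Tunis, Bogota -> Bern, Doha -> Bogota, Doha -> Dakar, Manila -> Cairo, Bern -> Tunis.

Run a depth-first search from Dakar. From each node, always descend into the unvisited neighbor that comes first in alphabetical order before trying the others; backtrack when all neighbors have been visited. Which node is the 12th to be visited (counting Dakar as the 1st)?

Manila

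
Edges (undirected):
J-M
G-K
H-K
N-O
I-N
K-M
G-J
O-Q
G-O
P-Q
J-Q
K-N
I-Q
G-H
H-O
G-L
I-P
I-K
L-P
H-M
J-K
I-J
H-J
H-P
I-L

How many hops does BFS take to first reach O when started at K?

2

Level 0: K
Level 1: G, H, I, J, M, N
Level 2: L, O, P, Q
O first appears at level 2.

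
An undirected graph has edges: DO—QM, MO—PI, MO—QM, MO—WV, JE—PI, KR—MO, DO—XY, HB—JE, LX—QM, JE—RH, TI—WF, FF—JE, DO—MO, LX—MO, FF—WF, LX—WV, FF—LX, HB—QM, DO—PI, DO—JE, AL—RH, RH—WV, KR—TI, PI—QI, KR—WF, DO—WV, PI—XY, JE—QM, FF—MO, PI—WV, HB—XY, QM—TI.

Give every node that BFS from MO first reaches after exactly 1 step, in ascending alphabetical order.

Level 0: MO
Level 1: DO, FF, KR, LX, PI, QM, WV
Level 2: HB, JE, QI, RH, TI, WF, XY
Level 3: AL

DO, FF, KR, LX, PI, QM, WV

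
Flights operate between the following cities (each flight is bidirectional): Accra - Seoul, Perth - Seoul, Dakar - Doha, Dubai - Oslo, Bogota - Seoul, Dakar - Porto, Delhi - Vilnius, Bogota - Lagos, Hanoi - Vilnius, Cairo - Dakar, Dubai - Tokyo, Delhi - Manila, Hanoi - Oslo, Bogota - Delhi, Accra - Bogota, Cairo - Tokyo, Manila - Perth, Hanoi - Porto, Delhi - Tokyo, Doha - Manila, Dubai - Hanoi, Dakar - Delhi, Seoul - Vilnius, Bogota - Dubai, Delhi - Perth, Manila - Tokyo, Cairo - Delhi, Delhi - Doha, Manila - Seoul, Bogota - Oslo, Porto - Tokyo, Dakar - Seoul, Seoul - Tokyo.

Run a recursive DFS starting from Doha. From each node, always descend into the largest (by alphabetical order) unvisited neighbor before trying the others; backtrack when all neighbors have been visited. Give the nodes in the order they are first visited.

Visit Doha
Doha → Manila
Manila → Tokyo
Tokyo → Seoul
Seoul → Vilnius
Vilnius → Hanoi
Hanoi → Porto
Porto → Dakar
Dakar → Delhi
Delhi → Perth
Delhi → Cairo
Delhi → Bogota
Bogota → Oslo
Oslo → Dubai
Bogota → Lagos
Bogota → Accra

Doha, Manila, Tokyo, Seoul, Vilnius, Hanoi, Porto, Dakar, Delhi, Perth, Cairo, Bogota, Oslo, Dubai, Lagos, Accra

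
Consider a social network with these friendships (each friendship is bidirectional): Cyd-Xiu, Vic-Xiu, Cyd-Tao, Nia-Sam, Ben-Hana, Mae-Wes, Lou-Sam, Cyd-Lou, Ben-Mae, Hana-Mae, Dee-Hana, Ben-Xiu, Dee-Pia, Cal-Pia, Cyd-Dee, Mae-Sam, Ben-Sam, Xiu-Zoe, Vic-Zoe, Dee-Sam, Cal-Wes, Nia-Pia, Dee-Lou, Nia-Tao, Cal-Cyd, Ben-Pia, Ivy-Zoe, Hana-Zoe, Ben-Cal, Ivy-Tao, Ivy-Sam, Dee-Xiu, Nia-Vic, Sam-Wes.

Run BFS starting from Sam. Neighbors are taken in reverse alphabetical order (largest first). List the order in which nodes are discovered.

Sam Wes Nia Mae Lou Ivy Dee Ben Cal Vic Tao Pia Hana Cyd Zoe Xiu

Visit Sam; enqueue Wes, Nia, Mae, Lou, Ivy, Dee, Ben → queue [Wes, Nia, Mae, Lou, Ivy, Dee, Ben]
Visit Wes; enqueue Cal → queue [Nia, Mae, Lou, Ivy, Dee, Ben, Cal]
Visit Nia; enqueue Vic, Tao, Pia → queue [Mae, Lou, Ivy, Dee, Ben, Cal, Vic, Tao, Pia]
Visit Mae; enqueue Hana → queue [Lou, Ivy, Dee, Ben, Cal, Vic, Tao, Pia, Hana]
Visit Lou; enqueue Cyd → queue [Ivy, Dee, Ben, Cal, Vic, Tao, Pia, Hana, Cyd]
Visit Ivy; enqueue Zoe → queue [Dee, Ben, Cal, Vic, Tao, Pia, Hana, Cyd, Zoe]
Visit Dee; enqueue Xiu → queue [Ben, Cal, Vic, Tao, Pia, Hana, Cyd, Zoe, Xiu]
Visit Ben → queue [Cal, Vic, Tao, Pia, Hana, Cyd, Zoe, Xiu]
Visit Cal → queue [Vic, Tao, Pia, Hana, Cyd, Zoe, Xiu]
Visit Vic → queue [Tao, Pia, Hana, Cyd, Zoe, Xiu]
Visit Tao → queue [Pia, Hana, Cyd, Zoe, Xiu]
Visit Pia → queue [Hana, Cyd, Zoe, Xiu]
Visit Hana → queue [Cyd, Zoe, Xiu]
Visit Cyd → queue [Zoe, Xiu]
Visit Zoe → queue [Xiu]
Visit Xiu → queue []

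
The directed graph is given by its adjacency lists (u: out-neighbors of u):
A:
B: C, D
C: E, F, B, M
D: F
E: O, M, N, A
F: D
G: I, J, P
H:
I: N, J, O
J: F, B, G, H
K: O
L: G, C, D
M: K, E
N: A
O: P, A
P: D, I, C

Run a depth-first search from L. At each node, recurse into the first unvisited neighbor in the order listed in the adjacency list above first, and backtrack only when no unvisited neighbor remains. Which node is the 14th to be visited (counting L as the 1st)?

Visit L
L → G
G → I
I → N
N → A
I → J
J → F
F → D
J → B
B → C
C → E
E → O
O → P
E → M
M → K
J → H

Visit order: L, G, I, N, A, J, F, D, B, C, E, O, P, M, K, H

M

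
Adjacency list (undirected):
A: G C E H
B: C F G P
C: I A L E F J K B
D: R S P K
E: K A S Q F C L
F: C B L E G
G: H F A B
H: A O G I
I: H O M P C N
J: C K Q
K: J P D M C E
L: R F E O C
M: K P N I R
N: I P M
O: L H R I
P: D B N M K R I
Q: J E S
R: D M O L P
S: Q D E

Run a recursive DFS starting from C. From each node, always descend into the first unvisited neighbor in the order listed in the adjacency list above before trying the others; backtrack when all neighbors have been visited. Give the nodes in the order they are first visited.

C → I → H → A → G → F → B → P → D → R → M → K → J → Q → E → S → L → O → N

Visit C
C → I
I → H
H → A
A → G
G → F
F → B
B → P
P → D
D → R
R → M
M → K
K → J
J → Q
Q → E
E → S
E → L
L → O
M → N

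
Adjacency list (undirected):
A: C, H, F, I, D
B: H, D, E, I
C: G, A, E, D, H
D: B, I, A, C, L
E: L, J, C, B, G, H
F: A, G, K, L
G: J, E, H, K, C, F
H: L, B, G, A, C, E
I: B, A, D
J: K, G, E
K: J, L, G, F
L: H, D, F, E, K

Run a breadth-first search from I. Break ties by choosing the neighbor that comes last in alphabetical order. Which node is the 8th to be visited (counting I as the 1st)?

E

Visit I; enqueue D, B, A → queue [D, B, A]
Visit D; enqueue L, C → queue [B, A, L, C]
Visit B; enqueue H, E → queue [A, L, C, H, E]
Visit A; enqueue F → queue [L, C, H, E, F]
Visit L; enqueue K → queue [C, H, E, F, K]
Visit C; enqueue G → queue [H, E, F, K, G]
Visit H → queue [E, F, K, G]
Visit E; enqueue J → queue [F, K, G, J]
Visit F → queue [K, G, J]
Visit K → queue [G, J]
Visit G → queue [J]
Visit J → queue []

Visit order: I, D, B, A, L, C, H, E, F, K, G, J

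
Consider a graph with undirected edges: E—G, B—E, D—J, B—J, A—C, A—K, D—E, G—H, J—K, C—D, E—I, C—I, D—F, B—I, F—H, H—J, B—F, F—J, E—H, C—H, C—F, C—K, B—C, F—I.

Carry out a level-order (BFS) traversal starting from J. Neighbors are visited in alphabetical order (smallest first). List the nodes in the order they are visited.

J -> B -> D -> F -> H -> K -> C -> E -> I -> G -> A

Visit J; enqueue B, D, F, H, K → queue [B, D, F, H, K]
Visit B; enqueue C, E, I → queue [D, F, H, K, C, E, I]
Visit D → queue [F, H, K, C, E, I]
Visit F → queue [H, K, C, E, I]
Visit H; enqueue G → queue [K, C, E, I, G]
Visit K; enqueue A → queue [C, E, I, G, A]
Visit C → queue [E, I, G, A]
Visit E → queue [I, G, A]
Visit I → queue [G, A]
Visit G → queue [A]
Visit A → queue []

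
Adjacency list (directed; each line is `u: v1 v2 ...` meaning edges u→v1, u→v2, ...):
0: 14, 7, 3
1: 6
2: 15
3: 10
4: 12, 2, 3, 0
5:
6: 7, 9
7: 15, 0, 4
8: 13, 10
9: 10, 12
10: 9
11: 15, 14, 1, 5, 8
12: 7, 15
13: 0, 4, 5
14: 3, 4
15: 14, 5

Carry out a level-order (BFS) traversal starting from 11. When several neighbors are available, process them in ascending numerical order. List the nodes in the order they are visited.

11 -> 1 -> 5 -> 8 -> 14 -> 15 -> 6 -> 10 -> 13 -> 3 -> 4 -> 7 -> 9 -> 0 -> 2 -> 12

Visit 11; enqueue 1, 5, 8, 14, 15 → queue [1, 5, 8, 14, 15]
Visit 1; enqueue 6 → queue [5, 8, 14, 15, 6]
Visit 5 → queue [8, 14, 15, 6]
Visit 8; enqueue 10, 13 → queue [14, 15, 6, 10, 13]
Visit 14; enqueue 3, 4 → queue [15, 6, 10, 13, 3, 4]
Visit 15 → queue [6, 10, 13, 3, 4]
Visit 6; enqueue 7, 9 → queue [10, 13, 3, 4, 7, 9]
Visit 10 → queue [13, 3, 4, 7, 9]
Visit 13; enqueue 0 → queue [3, 4, 7, 9, 0]
Visit 3 → queue [4, 7, 9, 0]
Visit 4; enqueue 2, 12 → queue [7, 9, 0, 2, 12]
Visit 7 → queue [9, 0, 2, 12]
Visit 9 → queue [0, 2, 12]
Visit 0 → queue [2, 12]
Visit 2 → queue [12]
Visit 12 → queue []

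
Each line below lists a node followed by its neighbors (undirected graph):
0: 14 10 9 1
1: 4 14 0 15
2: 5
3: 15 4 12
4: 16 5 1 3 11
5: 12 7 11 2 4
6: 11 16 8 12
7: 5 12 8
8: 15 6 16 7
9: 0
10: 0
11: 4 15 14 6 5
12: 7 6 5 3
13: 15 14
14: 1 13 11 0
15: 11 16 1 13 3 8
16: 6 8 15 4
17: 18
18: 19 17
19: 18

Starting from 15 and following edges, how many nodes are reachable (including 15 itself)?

BFS from 15 visits: 15, 11, 16, 1, 13, 3, 8, 4, 14, 6, 5, 0, 12, 7, 2, 10, 9
Reachable nodes: 17 of 20 total.

17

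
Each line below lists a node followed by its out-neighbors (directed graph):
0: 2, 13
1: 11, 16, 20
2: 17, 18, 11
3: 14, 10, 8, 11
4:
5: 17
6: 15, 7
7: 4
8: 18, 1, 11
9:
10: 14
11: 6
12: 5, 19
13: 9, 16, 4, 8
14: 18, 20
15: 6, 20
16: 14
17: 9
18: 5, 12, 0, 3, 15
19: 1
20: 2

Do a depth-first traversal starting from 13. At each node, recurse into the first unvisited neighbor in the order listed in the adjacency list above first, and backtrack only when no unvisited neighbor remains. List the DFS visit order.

Visit 13
13 → 9
13 → 16
16 → 14
14 → 18
18 → 5
5 → 17
18 → 12
12 → 19
19 → 1
1 → 11
11 → 6
6 → 15
15 → 20
20 → 2
6 → 7
7 → 4
18 → 0
18 → 3
3 → 10
3 → 8

13 → 9 → 16 → 14 → 18 → 5 → 17 → 12 → 19 → 1 → 11 → 6 → 15 → 20 → 2 → 7 → 4 → 0 → 3 → 10 → 8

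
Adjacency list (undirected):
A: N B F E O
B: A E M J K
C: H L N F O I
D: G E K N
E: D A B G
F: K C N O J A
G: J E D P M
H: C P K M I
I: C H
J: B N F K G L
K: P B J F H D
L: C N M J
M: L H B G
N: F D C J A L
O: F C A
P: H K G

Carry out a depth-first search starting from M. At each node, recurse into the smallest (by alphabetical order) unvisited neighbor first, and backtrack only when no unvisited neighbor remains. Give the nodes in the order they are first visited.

Visit M
M → B
B → A
A → E
E → D
D → G
G → J
J → F
F → C
C → H
H → I
H → K
K → P
C → L
L → N
C → O

M -> B -> A -> E -> D -> G -> J -> F -> C -> H -> I -> K -> P -> L -> N -> O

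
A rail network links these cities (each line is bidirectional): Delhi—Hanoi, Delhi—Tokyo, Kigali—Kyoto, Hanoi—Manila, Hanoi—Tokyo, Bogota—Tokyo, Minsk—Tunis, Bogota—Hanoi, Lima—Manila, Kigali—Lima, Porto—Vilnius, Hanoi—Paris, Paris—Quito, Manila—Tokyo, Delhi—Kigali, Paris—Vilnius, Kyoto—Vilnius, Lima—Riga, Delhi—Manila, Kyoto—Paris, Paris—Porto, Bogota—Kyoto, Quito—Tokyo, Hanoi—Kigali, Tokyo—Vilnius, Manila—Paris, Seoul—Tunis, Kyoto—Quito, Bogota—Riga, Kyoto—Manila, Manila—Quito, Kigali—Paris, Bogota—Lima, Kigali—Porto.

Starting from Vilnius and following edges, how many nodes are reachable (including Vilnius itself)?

BFS from Vilnius visits: Vilnius, Tokyo, Porto, Paris, Kyoto, Quito, Manila, Hanoi, Delhi, Bogota, Kigali, Lima, Riga
Reachable nodes: 13 of 16 total.

13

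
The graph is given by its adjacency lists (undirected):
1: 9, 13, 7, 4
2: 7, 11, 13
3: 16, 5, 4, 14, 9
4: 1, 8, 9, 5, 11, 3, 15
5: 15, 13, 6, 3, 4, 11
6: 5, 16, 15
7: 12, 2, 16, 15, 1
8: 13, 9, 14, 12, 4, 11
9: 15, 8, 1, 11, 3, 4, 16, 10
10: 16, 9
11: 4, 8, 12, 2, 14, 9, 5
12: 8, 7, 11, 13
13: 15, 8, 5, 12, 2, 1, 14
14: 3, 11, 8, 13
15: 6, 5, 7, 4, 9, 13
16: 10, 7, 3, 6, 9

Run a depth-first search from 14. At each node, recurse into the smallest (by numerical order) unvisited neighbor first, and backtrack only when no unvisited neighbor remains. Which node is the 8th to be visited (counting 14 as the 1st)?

Visit 14
14 → 3
3 → 4
4 → 1
1 → 7
7 → 2
2 → 11
11 → 5
5 → 6
6 → 15
15 → 9
9 → 8
8 → 12
12 → 13
9 → 10
10 → 16

Visit order: 14, 3, 4, 1, 7, 2, 11, 5, 6, 15, 9, 8, 12, 13, 10, 16

5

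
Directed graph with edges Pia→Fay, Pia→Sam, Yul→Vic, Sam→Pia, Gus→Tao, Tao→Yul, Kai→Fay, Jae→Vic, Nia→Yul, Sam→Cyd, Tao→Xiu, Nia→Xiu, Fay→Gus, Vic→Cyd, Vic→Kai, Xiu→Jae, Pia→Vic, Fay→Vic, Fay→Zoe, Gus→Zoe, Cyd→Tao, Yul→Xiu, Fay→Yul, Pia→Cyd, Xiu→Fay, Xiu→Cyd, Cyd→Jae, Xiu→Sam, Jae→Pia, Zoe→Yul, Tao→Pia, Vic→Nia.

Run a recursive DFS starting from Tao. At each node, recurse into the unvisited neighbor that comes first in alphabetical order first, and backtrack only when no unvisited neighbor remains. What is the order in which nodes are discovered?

Visit Tao
Tao → Pia
Pia → Cyd
Cyd → Jae
Jae → Vic
Vic → Kai
Kai → Fay
Fay → Gus
Gus → Zoe
Zoe → Yul
Yul → Xiu
Xiu → Sam
Vic → Nia

Tao, Pia, Cyd, Jae, Vic, Kai, Fay, Gus, Zoe, Yul, Xiu, Sam, Nia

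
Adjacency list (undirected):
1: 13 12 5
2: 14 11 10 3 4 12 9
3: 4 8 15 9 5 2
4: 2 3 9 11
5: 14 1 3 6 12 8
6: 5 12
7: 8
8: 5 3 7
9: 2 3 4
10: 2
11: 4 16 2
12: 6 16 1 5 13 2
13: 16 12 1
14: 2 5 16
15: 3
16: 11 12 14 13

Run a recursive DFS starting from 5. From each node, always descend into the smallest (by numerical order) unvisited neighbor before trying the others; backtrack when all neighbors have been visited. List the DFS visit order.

5, 1, 12, 2, 3, 4, 9, 11, 16, 13, 14, 8, 7, 15, 10, 6

Visit 5
5 → 1
1 → 12
12 → 2
2 → 3
3 → 4
4 → 9
4 → 11
11 → 16
16 → 13
16 → 14
3 → 8
8 → 7
3 → 15
2 → 10
12 → 6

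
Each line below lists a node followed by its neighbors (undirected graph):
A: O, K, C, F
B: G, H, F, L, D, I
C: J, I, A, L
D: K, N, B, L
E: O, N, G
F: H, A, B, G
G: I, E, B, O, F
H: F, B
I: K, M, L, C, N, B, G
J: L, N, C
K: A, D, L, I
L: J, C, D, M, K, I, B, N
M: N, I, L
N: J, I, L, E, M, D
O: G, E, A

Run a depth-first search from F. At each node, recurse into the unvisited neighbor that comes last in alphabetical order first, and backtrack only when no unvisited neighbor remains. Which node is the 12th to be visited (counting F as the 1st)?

Visit F
F → H
H → B
B → L
L → N
N → M
M → I
I → K
K → D
K → A
A → O
O → G
G → E
A → C
C → J

Visit order: F, H, B, L, N, M, I, K, D, A, O, G, E, C, J

G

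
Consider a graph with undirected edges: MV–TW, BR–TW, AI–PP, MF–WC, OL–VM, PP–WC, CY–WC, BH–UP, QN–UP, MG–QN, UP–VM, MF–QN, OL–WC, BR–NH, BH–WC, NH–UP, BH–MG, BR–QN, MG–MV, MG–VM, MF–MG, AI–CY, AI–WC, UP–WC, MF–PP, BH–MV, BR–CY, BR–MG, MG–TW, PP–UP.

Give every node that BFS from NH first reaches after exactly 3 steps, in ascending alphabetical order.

AI, MF, MV, OL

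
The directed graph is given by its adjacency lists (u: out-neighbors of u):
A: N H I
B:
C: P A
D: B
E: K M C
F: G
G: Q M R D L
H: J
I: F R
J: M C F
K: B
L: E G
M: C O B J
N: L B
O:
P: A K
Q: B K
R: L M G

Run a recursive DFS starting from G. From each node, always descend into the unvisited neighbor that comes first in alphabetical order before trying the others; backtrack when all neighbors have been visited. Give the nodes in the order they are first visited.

Visit G
G → D
D → B
G → L
L → E
E → C
C → A
A → H
H → J
J → F
J → M
M → O
A → I
I → R
A → N
C → P
P → K
G → Q

G -> D -> B -> L -> E -> C -> A -> H -> J -> F -> M -> O -> I -> R -> N -> P -> K -> Q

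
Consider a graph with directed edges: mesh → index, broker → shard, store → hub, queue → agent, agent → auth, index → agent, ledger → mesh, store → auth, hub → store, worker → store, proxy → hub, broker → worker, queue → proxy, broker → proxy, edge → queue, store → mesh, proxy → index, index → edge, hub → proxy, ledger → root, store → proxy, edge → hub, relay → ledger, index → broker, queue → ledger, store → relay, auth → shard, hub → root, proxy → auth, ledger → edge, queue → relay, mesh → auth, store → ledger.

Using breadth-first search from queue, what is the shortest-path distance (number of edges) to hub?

Level 0: queue
Level 1: agent, ledger, proxy, relay
Level 2: auth, edge, hub, index, mesh, root
Level 3: broker, shard, store
Level 4: worker
hub first appears at level 2.

2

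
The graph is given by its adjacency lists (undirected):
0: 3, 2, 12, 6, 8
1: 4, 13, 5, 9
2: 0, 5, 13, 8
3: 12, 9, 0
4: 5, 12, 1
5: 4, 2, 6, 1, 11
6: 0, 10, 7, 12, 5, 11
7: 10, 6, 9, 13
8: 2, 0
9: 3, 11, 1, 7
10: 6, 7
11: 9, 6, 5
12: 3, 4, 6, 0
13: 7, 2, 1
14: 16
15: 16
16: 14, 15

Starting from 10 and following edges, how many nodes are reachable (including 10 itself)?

BFS from 10 visits: 10, 6, 7, 0, 12, 5, 11, 9, 13, 3, 2, 8, 4, 1
Reachable nodes: 14 of 17 total.

14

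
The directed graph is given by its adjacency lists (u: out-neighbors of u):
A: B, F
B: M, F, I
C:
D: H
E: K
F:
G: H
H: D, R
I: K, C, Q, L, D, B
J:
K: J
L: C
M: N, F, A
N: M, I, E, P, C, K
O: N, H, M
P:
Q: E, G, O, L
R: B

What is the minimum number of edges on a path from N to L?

2

Level 0: N
Level 1: C, E, I, K, M, P
Level 2: A, B, D, F, J, L, Q
Level 3: G, H, O
Level 4: R
L first appears at level 2.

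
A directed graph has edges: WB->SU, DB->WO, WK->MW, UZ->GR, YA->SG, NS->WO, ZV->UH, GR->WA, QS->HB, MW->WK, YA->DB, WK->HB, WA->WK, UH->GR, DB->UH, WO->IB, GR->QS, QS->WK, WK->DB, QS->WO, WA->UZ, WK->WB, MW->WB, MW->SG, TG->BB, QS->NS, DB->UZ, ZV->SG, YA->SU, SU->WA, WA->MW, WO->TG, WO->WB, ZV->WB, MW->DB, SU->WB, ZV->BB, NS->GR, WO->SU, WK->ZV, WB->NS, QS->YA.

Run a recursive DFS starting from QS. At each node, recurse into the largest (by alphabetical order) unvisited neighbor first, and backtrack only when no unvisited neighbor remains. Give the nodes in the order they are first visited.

Visit QS
QS → YA
YA → SU
SU → WB
WB → NS
NS → WO
WO → TG
TG → BB
WO → IB
NS → GR
GR → WA
WA → WK
WK → ZV
ZV → UH
ZV → SG
WK → MW
MW → DB
DB → UZ
WK → HB

QS, YA, SU, WB, NS, WO, TG, BB, IB, GR, WA, WK, ZV, UH, SG, MW, DB, UZ, HB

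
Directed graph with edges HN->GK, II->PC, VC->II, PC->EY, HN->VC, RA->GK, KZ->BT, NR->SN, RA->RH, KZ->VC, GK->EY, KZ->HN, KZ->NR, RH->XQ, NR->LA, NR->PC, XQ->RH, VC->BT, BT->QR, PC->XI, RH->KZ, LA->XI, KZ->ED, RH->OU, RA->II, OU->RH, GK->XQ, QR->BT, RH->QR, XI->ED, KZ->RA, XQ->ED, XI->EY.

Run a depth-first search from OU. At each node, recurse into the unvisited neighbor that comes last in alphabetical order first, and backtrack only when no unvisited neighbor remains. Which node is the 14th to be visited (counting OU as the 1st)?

Visit OU
OU → RH
RH → XQ
XQ → ED
RH → QR
QR → BT
RH → KZ
KZ → VC
VC → II
II → PC
PC → XI
XI → EY
KZ → RA
RA → GK
KZ → NR
NR → SN
NR → LA
KZ → HN

Visit order: OU, RH, XQ, ED, QR, BT, KZ, VC, II, PC, XI, EY, RA, GK, NR, SN, LA, HN

GK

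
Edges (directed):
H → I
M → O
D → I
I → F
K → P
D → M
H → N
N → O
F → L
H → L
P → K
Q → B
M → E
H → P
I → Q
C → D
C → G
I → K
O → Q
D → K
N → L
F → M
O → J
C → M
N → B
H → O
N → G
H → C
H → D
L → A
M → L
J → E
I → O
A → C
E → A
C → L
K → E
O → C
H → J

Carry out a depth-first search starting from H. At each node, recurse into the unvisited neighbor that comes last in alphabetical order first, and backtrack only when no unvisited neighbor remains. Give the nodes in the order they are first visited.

H, P, K, E, A, C, M, O, Q, B, J, L, G, D, I, F, N

Visit H
H → P
P → K
K → E
E → A
A → C
C → M
M → O
O → Q
Q → B
O → J
M → L
C → G
C → D
D → I
I → F
H → N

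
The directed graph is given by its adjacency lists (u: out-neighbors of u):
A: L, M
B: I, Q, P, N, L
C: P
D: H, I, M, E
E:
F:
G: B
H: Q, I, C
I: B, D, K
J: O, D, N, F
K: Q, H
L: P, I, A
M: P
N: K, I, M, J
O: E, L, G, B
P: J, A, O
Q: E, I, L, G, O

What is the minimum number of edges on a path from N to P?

2

Level 0: N
Level 1: I, J, K, M
Level 2: B, D, F, H, O, P, Q
Level 3: A, C, E, G, L
P first appears at level 2.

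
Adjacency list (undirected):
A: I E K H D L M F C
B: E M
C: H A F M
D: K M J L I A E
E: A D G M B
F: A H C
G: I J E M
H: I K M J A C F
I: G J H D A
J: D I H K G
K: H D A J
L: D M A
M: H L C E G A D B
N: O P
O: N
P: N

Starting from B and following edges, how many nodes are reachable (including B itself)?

13

BFS from B visits: B, E, M, A, D, G, H, L, C, I, K, F, J
Reachable nodes: 13 of 16 total.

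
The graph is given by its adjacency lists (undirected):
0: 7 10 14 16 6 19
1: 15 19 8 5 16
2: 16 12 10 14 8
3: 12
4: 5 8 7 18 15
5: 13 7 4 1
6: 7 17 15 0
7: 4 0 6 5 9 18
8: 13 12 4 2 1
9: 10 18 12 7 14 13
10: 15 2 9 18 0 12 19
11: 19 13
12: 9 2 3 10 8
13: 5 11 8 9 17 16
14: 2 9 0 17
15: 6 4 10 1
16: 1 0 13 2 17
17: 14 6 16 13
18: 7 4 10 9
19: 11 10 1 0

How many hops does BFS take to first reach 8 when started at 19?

2

Level 0: 19
Level 1: 0, 1, 10, 11
Level 2: 2, 5, 6, 7, 8, 9, 12, 13, 14, 15, 16, 18
Level 3: 3, 4, 17
8 first appears at level 2.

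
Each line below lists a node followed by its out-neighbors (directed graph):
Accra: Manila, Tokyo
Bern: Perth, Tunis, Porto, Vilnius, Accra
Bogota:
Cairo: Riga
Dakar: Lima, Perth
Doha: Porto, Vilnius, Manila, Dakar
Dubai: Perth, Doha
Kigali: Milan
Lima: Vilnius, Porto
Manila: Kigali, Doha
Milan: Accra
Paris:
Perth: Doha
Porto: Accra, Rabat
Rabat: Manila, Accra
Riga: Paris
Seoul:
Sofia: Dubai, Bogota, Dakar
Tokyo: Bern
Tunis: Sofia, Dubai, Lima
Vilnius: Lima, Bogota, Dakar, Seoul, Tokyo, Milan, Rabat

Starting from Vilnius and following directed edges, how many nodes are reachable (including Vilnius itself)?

18

BFS from Vilnius visits: Vilnius, Lima, Bogota, Dakar, Seoul, Tokyo, Milan, Rabat, Porto, Perth, Bern, Accra, Manila, Doha, Tunis, Kigali, Sofia, Dubai
Reachable nodes: 18 of 21 total.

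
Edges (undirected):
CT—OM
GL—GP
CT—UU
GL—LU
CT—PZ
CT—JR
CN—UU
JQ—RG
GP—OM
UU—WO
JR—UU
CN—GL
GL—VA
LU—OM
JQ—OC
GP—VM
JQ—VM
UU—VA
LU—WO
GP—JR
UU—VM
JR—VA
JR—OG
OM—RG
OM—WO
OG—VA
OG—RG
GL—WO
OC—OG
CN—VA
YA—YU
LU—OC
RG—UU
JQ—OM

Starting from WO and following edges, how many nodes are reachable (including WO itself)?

16

BFS from WO visits: WO, UU, OM, LU, GL, VM, VA, RG, JR, CT, CN, JQ, GP, OC, OG, PZ
Reachable nodes: 16 of 18 total.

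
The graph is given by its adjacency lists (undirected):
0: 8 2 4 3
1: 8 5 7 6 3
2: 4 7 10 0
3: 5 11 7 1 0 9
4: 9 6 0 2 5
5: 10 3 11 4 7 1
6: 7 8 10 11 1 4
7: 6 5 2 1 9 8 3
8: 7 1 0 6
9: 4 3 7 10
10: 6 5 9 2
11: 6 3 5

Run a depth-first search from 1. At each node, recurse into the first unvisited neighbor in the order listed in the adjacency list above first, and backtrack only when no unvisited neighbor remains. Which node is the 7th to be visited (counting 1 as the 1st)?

Visit 1
1 → 8
8 → 7
7 → 6
6 → 10
10 → 5
5 → 3
3 → 11
3 → 0
0 → 2
2 → 4
4 → 9

Visit order: 1, 8, 7, 6, 10, 5, 3, 11, 0, 2, 4, 9

3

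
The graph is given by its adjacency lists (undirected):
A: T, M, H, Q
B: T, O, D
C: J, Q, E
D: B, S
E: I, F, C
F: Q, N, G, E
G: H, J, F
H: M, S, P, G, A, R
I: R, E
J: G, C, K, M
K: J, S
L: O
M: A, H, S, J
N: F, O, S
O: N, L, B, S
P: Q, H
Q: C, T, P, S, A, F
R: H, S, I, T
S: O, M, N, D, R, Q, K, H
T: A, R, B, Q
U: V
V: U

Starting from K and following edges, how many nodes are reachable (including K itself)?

BFS from K visits: K, J, S, G, C, M, O, N, D, R, Q, H, F, E, A, L, B, I, T, P
Reachable nodes: 20 of 22 total.

20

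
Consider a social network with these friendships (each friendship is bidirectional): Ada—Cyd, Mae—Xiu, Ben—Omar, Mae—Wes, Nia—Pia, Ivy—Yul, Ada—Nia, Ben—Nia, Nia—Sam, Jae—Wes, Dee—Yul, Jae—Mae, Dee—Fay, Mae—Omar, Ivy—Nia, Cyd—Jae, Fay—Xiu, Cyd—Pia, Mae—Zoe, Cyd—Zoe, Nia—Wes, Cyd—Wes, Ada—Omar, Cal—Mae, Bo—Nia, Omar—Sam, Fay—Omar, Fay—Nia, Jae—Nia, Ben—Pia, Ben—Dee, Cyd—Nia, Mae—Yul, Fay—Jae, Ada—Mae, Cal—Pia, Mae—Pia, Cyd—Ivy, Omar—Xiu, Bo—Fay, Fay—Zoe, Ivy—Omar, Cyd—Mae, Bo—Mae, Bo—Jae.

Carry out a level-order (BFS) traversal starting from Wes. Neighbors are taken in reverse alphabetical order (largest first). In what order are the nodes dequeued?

Visit Wes; enqueue Nia, Mae, Jae, Cyd → queue [Nia, Mae, Jae, Cyd]
Visit Nia; enqueue Sam, Pia, Ivy, Fay, Bo, Ben, Ada → queue [Mae, Jae, Cyd, Sam, Pia, Ivy, Fay, Bo, Ben, Ada]
Visit Mae; enqueue Zoe, Yul, Xiu, Omar, Cal → queue [Jae, Cyd, Sam, Pia, Ivy, Fay, Bo, Ben, Ada, Zoe, Yul, Xiu, Omar, Cal]
Visit Jae → queue [Cyd, Sam, Pia, Ivy, Fay, Bo, Ben, Ada, Zoe, Yul, Xiu, Omar, Cal]
Visit Cyd → queue [Sam, Pia, Ivy, Fay, Bo, Ben, Ada, Zoe, Yul, Xiu, Omar, Cal]
Visit Sam → queue [Pia, Ivy, Fay, Bo, Ben, Ada, Zoe, Yul, Xiu, Omar, Cal]
Visit Pia → queue [Ivy, Fay, Bo, Ben, Ada, Zoe, Yul, Xiu, Omar, Cal]
Visit Ivy → queue [Fay, Bo, Ben, Ada, Zoe, Yul, Xiu, Omar, Cal]
Visit Fay; enqueue Dee → queue [Bo, Ben, Ada, Zoe, Yul, Xiu, Omar, Cal, Dee]
Visit Bo → queue [Ben, Ada, Zoe, Yul, Xiu, Omar, Cal, Dee]
Visit Ben → queue [Ada, Zoe, Yul, Xiu, Omar, Cal, Dee]
Visit Ada → queue [Zoe, Yul, Xiu, Omar, Cal, Dee]
Visit Zoe → queue [Yul, Xiu, Omar, Cal, Dee]
Visit Yul → queue [Xiu, Omar, Cal, Dee]
Visit Xiu → queue [Omar, Cal, Dee]
Visit Omar → queue [Cal, Dee]
Visit Cal → queue [Dee]
Visit Dee → queue []

Wes Nia Mae Jae Cyd Sam Pia Ivy Fay Bo Ben Ada Zoe Yul Xiu Omar Cal Dee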